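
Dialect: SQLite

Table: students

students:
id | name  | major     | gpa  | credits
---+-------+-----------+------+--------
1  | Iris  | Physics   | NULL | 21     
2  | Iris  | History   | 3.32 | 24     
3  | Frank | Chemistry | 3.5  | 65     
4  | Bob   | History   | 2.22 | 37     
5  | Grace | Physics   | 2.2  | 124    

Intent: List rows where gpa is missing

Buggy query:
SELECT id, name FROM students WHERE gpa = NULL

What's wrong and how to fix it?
Bug: '= NULL' is always unknown in SQL three-valued logic, so no rows match

Fix: Replace '= NULL' with 'IS NULL'

Corrected query:
SELECT id, name FROM students WHERE gpa IS NULL

Result:
id | name
---+-----
1  | Iris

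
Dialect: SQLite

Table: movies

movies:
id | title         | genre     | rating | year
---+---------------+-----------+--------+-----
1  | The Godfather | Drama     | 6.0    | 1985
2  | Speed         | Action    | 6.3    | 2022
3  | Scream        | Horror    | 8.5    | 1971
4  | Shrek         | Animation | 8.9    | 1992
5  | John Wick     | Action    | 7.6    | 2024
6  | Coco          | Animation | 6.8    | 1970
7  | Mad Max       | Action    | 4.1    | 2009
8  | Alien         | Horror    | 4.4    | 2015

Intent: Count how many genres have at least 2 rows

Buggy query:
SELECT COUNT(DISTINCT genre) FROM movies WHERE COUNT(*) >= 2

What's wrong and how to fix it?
Bug: WHERE filters individual rows, not groups, so a group-level COUNT is invalid there

Fix: Use a subquery that GROUPs and filters with HAVING, then count its rows

Corrected query:
SELECT COUNT(*) FROM (SELECT genre FROM movies GROUP BY genre HAVING COUNT(*) >= 2)

Result:
COUNT(*)
--------
3       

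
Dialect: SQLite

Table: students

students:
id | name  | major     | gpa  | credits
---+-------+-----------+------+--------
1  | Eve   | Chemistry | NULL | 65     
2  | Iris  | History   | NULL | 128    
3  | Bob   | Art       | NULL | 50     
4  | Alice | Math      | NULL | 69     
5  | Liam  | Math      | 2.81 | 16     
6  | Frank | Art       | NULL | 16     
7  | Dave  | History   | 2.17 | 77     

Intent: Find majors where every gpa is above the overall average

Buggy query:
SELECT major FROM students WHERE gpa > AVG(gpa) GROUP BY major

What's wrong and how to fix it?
Bug: AVG() is an aggregate; it can't sit directly in WHERE

Fix: Compute the overall average in a scalar subquery and compare each group's MIN against it in HAVING

Corrected query:
SELECT major FROM students GROUP BY major HAVING MIN(gpa) > (SELECT AVG(gpa) FROM students)

Result:
major
-----
Math 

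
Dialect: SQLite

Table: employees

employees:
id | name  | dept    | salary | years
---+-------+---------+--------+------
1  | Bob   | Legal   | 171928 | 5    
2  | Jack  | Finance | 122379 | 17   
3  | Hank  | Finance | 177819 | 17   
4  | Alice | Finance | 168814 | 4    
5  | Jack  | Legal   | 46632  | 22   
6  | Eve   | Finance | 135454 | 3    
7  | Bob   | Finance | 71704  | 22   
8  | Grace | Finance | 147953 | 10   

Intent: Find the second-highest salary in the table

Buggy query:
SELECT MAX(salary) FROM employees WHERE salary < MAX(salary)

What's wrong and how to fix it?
Bug: The inner MAX is an aggregate inside WHERE, which is not allowed

Fix: Put the inner MAX in a scalar subquery

Corrected query:
SELECT MAX(salary) FROM employees WHERE salary < (SELECT MAX(salary) FROM employees)

Result:
MAX(salary)
-----------
171928     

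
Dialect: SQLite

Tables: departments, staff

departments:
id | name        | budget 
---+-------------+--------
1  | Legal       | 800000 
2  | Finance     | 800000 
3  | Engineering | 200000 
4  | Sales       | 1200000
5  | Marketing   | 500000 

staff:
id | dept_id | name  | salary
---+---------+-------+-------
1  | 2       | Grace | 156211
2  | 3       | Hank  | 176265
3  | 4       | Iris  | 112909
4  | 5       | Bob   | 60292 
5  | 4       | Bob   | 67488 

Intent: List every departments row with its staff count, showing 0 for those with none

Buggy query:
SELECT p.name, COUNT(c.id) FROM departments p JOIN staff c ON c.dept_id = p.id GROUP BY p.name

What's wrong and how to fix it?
Bug: INNER JOIN drops departments rows that have no matching staff rows

Fix: Use LEFT JOIN so parents without children still appear (COUNT(c.id) gives 0)

Corrected query:
SELECT p.name, COUNT(c.id) FROM departments p LEFT JOIN staff c ON c.dept_id = p.id GROUP BY p.name

Result:
name        | COUNT(c.id)
------------+------------
Engineering | 1          
Finance     | 1          
Legal       | 0          
Marketing   | 1          
Sales       | 2          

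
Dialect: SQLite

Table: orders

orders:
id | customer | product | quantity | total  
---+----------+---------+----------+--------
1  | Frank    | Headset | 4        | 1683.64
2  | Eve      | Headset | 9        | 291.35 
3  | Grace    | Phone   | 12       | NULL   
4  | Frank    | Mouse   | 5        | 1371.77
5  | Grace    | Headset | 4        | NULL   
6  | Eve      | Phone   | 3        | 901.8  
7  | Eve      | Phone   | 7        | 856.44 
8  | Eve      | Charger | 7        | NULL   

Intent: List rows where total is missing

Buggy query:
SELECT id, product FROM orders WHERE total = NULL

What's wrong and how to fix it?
Bug: Comparing to NULL with '=' never matches; NULL = NULL is unknown, not true

Fix: Replace '= NULL' with 'IS NULL'

Corrected query:
SELECT id, product FROM orders WHERE total IS NULL

Result:
id | product
---+--------
3  | Phone  
5  | Headset
8  | Charger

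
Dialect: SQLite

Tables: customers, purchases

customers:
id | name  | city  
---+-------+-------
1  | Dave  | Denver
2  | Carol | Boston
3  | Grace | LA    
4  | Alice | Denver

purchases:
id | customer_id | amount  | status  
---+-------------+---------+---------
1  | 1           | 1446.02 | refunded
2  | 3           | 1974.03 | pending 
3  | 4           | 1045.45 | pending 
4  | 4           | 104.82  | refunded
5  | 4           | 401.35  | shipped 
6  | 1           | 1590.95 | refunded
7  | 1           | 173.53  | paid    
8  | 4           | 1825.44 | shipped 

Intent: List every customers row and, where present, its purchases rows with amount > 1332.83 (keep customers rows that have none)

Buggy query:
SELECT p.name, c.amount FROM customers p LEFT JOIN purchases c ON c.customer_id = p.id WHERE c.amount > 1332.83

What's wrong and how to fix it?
Bug: A WHERE condition on the right-hand table after LEFT JOIN drops unmatched parents

Fix: Move the right-table condition into the ON clause so unmatched parents are kept

Corrected query:
SELECT p.name, c.amount FROM customers p LEFT JOIN purchases c ON c.customer_id = p.id AND c.amount > 1332.83

Result:
name  | amount 
------+--------
Dave  | 1446.02
Dave  | 1590.95
Carol | NULL   
Grace | 1974.03
Alice | 1825.44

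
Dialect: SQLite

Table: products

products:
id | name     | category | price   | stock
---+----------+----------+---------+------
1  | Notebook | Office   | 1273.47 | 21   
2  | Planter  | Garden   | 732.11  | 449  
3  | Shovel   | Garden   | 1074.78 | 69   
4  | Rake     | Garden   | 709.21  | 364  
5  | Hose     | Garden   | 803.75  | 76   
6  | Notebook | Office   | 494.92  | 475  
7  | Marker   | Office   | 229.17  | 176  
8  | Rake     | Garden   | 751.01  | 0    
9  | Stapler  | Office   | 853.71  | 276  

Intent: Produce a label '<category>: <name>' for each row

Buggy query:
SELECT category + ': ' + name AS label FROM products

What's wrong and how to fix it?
Bug: '+' is numeric addition; on text columns SQLite converts them to 0 instead of concatenating

Fix: Use the || operator for string concatenation

Corrected query:
SELECT category || ': ' || name AS label FROM products

Result:
label           
----------------
Office: Notebook
Garden: Planter 
Garden: Shovel  
Garden: Rake    
Garden: Hose    
Office: Notebook
Office: Marker  
Garden: Rake    
Office: Stapler 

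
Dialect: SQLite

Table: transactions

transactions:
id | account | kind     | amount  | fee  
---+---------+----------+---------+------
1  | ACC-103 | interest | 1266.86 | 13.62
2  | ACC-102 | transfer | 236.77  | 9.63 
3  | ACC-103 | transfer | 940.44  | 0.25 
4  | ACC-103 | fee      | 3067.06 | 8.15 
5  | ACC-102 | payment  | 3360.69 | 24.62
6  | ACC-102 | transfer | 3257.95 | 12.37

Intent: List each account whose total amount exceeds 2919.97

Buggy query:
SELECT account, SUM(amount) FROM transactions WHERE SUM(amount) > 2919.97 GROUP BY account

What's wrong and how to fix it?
Bug: WHERE runs before GROUP BY, so aggregates aren't available there

Fix: Use HAVING (which filters groups after aggregation) instead of WHERE

Corrected query:
SELECT account, SUM(amount) FROM transactions GROUP BY account HAVING SUM(amount) > 2919.97

Result:
account | SUM(amount)
--------+------------
ACC-102 | 6855.41    
ACC-103 | 5274.36    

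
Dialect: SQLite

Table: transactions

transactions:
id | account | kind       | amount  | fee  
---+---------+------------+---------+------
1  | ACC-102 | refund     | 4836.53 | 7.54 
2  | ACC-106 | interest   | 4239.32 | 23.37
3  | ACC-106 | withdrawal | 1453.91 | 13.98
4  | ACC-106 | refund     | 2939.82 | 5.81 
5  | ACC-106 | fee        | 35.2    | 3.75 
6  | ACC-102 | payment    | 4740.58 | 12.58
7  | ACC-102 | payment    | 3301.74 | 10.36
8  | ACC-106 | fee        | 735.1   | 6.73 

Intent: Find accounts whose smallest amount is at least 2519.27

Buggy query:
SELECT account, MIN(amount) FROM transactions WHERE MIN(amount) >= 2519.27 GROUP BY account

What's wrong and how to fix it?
Bug: MIN() in WHERE is a misuse of aggregate

Fix: Use HAVING for the per-group MIN condition

Corrected query:
SELECT account, MIN(amount) FROM transactions GROUP BY account HAVING MIN(amount) >= 2519.27

Result:
account | MIN(amount)
--------+------------
ACC-102 | 3301.74    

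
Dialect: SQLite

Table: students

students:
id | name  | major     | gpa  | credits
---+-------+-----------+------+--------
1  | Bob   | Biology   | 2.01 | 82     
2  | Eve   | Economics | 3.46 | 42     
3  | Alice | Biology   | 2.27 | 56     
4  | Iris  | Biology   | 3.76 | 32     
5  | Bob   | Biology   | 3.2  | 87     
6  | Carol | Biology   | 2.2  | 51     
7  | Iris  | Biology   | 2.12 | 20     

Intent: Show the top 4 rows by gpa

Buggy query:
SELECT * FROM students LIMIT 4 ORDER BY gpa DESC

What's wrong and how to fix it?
Bug: ORDER BY cannot follow LIMIT; LIMIT is the final clause

Fix: Swap the clauses: ORDER BY first, then LIMIT

Corrected query:
SELECT * FROM students ORDER BY gpa DESC LIMIT 4

Result:
id | name  | major     | gpa  | credits
---+-------+-----------+------+--------
4  | Iris  | Biology   | 3.76 | 32     
2  | Eve   | Economics | 3.46 | 42     
5  | Bob   | Biology   | 3.2  | 87     
3  | Alice | Biology   | 2.27 | 56     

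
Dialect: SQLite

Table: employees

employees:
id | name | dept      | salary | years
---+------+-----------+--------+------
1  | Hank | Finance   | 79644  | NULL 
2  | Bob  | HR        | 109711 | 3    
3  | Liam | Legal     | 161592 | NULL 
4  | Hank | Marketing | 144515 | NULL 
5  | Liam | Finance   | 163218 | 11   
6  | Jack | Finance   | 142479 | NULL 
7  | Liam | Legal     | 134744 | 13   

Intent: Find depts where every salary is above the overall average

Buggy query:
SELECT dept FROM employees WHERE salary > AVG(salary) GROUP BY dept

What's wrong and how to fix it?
Bug: AVG() is an aggregate; it can't sit directly in WHERE

Fix: Compute the overall average in a scalar subquery and compare each group's MIN against it in HAVING

Corrected query:
SELECT dept FROM employees GROUP BY dept HAVING MIN(salary) > (SELECT AVG(salary) FROM employees)

Result:
dept     
---------
Legal    
Marketing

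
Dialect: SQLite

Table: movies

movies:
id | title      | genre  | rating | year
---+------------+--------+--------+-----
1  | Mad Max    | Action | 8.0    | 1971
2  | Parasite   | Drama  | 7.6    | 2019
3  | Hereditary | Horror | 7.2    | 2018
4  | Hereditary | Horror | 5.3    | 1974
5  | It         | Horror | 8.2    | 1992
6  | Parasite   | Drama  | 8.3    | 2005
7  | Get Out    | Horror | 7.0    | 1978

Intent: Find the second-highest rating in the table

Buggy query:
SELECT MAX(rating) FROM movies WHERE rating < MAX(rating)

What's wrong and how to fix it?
Bug: MAX(rating) on the right of the comparison is an aggregate-in-WHERE error

Fix: Put the inner MAX in a scalar subquery

Corrected query:
SELECT MAX(rating) FROM movies WHERE rating < (SELECT MAX(rating) FROM movies)

Result:
MAX(rating)
-----------
8.2        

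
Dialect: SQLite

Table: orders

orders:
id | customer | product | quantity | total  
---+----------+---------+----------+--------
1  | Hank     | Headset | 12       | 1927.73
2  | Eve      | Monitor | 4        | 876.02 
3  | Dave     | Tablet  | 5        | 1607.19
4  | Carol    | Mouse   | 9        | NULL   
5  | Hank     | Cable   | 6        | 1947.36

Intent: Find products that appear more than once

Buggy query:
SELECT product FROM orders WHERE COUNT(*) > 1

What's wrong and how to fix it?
Bug: WHERE can't reference COUNT(*); aggregates are computed after WHERE

Fix: Group first, then use HAVING for the count condition

Corrected query:
SELECT product FROM orders GROUP BY product HAVING COUNT(*) > 1

Result:
(no rows)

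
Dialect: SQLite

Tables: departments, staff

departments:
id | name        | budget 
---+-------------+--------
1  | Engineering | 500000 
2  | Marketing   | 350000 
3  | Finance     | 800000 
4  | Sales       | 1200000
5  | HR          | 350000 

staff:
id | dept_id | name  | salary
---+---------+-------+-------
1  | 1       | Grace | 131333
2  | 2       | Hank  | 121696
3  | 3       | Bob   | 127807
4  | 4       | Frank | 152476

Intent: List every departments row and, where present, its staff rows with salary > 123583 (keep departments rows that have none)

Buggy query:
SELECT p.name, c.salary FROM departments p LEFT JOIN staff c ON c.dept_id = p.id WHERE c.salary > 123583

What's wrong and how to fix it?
Bug: A WHERE condition on the right-hand table after LEFT JOIN drops unmatched parents

Fix: Put 'c.salary > 123583' in the JOIN's ON clause instead of WHERE

Corrected query:
SELECT p.name, c.salary FROM departments p LEFT JOIN staff c ON c.dept_id = p.id AND c.salary > 123583

Result:
name        | salary
------------+-------
Engineering | 131333
Marketing   | NULL  
Finance     | 127807
Sales       | 152476
HR          | NULL  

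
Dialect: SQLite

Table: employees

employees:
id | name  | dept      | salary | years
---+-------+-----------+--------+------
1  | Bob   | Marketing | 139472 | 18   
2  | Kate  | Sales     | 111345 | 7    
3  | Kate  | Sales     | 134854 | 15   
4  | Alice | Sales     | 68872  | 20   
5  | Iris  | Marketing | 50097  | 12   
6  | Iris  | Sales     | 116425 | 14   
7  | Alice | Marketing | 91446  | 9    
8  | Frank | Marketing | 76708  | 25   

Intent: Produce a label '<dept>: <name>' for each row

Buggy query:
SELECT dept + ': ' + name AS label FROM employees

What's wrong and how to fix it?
Bug: SQLite uses || for string concatenation; + coerces text to numbers (yielding 0)

Fix: Use the || operator for string concatenation

Corrected query:
SELECT dept || ': ' || name AS label FROM employees

Result:
label           
----------------
Marketing: Bob  
Sales: Kate     
Sales: Kate     
Sales: Alice    
Marketing: Iris 
Sales: Iris     
Marketing: Alice
Marketing: Frank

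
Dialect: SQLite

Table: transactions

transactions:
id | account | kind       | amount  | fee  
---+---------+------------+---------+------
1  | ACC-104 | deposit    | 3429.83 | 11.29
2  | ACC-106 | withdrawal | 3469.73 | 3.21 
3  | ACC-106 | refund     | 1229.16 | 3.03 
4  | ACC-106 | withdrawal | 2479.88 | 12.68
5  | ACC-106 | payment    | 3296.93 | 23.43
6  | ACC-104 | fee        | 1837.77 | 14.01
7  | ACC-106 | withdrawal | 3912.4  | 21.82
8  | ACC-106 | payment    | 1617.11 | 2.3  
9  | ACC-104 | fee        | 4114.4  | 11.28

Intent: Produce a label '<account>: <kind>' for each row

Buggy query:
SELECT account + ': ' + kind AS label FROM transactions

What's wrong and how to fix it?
Bug: '+' is numeric addition; on text columns SQLite converts them to 0 instead of concatenating

Fix: Replace + with || to concatenate text

Corrected query:
SELECT account || ': ' || kind AS label FROM transactions

Result:
label              
-------------------
ACC-104: deposit   
ACC-106: withdrawal
ACC-106: refund    
ACC-106: withdrawal
ACC-106: payment   
ACC-104: fee       
ACC-106: withdrawal
ACC-106: payment   
ACC-104: fee       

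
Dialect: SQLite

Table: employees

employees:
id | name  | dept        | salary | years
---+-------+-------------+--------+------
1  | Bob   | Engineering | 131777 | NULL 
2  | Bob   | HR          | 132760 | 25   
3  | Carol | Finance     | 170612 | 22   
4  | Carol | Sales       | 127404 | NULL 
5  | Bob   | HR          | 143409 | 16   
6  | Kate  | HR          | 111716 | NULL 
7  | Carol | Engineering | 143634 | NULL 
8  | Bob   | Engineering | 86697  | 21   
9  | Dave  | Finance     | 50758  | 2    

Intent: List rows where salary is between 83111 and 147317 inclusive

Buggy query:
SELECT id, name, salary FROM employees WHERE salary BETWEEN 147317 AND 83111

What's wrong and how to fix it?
Bug: BETWEEN expects the lower bound first; with 147317 AND 83111 the range is empty

Fix: Write BETWEEN 83111 AND 147317

Corrected query:
SELECT id, name, salary FROM employees WHERE salary BETWEEN 83111 AND 147317

Result:
id | name  | salary
---+-------+-------
1  | Bob   | 131777
2  | Bob   | 132760
4  | Carol | 127404
5  | Bob   | 143409
6  | Kate  | 111716
7  | Carol | 143634
8  | Bob   | 86697 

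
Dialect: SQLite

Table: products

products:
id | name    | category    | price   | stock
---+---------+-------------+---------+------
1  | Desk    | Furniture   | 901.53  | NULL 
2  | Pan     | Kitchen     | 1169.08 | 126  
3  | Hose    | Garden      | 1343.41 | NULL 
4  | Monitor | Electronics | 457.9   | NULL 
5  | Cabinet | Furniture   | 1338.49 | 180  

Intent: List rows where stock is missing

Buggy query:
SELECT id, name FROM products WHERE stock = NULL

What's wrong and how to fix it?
Bug: '= NULL' is always unknown in SQL three-valued logic, so no rows match

Fix: Use IS NULL to test for NULL

Corrected query:
SELECT id, name FROM products WHERE stock IS NULL

Result:
id | name   
---+--------
1  | Desk   
3  | Hose   
4  | Monitor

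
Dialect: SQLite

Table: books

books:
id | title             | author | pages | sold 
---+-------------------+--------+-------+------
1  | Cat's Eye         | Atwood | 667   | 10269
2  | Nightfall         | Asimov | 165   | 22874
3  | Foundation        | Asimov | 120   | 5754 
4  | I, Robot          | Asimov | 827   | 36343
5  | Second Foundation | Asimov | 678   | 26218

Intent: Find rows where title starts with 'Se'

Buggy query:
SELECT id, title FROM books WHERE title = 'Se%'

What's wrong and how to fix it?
Bug: Wildcards only work with LIKE; '=' treats '%' as a literal character

Fix: Use LIKE for wildcard pattern matching

Corrected query:
SELECT id, title FROM books WHERE title LIKE 'Se%'

Result:
id | title            
---+------------------
5  | Second Foundation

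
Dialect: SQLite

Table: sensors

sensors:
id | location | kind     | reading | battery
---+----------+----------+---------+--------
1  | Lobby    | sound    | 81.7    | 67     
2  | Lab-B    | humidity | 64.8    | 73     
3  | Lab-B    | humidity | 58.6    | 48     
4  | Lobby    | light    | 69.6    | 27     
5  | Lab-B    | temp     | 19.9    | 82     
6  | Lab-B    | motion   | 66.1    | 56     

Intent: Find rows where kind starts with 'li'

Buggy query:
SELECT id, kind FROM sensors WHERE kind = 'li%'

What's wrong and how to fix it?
Bug: Wildcards only work with LIKE; '=' treats '%' as a literal character

Fix: Replace '=' with LIKE so 'li%' is treated as a pattern

Corrected query:
SELECT id, kind FROM sensors WHERE kind LIKE 'li%'

Result:
id | kind 
---+------
4  | light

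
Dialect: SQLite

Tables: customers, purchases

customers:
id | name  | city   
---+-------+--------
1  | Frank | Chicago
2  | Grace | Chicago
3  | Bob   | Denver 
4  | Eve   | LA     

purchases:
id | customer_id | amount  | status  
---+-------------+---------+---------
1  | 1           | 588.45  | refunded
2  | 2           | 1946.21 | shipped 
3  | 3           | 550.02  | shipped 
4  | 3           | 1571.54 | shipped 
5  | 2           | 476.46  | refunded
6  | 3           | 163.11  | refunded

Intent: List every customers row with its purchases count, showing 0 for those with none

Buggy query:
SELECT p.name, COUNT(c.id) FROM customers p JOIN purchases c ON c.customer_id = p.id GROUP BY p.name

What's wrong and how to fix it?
Bug: INNER JOIN drops customers rows that have no matching purchases rows

Fix: Switch to LEFT JOIN to retain unmatched parent rows

Corrected query:
SELECT p.name, COUNT(c.id) FROM customers p LEFT JOIN purchases c ON c.customer_id = p.id GROUP BY p.name

Result:
name  | COUNT(c.id)
------+------------
Bob   | 3          
Eve   | 0          
Frank | 1          
Grace | 2          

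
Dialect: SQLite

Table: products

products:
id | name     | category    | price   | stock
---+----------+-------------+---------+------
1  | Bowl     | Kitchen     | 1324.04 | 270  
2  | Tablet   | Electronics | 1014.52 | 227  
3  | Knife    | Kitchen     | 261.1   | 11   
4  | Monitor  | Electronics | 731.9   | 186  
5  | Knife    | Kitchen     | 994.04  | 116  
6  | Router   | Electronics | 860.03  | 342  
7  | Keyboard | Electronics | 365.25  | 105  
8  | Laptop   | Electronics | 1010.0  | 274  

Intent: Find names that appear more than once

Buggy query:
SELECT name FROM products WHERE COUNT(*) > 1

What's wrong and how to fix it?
Bug: COUNT(*) is an aggregate and cannot be used in WHERE

Fix: Group first, then use HAVING for the count condition

Corrected query:
SELECT name FROM products GROUP BY name HAVING COUNT(*) > 1

Result:
name 
-----
Knife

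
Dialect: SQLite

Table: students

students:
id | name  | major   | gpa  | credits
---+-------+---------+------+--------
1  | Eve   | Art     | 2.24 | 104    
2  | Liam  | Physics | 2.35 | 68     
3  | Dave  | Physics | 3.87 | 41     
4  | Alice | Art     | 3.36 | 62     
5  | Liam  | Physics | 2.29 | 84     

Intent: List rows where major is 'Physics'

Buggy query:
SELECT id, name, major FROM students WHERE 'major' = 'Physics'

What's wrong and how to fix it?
Bug: 'major' in single quotes is a string literal, not the column; the comparison is literal-vs-literal and never true

Fix: Reference the column as major without single quotes

Corrected query:
SELECT id, name, major FROM students WHERE major = 'Physics'

Result:
id | name | major  
---+------+--------
2  | Liam | Physics
3  | Dave | Physics
5  | Liam | Physics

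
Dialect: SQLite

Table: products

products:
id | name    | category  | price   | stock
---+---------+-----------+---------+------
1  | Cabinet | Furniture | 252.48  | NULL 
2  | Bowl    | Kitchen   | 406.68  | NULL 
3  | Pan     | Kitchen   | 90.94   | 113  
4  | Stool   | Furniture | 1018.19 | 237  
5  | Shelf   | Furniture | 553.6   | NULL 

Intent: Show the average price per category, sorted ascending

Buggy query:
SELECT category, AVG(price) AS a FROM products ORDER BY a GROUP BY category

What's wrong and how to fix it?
Bug: GROUP BY must precede ORDER BY

Fix: Move ORDER BY to the end, after GROUP BY

Corrected query:
SELECT category, AVG(price) AS a FROM products GROUP BY category ORDER BY a

Result:
category  | a     
----------+-------
Kitchen   | 248.81
Furniture | 608.09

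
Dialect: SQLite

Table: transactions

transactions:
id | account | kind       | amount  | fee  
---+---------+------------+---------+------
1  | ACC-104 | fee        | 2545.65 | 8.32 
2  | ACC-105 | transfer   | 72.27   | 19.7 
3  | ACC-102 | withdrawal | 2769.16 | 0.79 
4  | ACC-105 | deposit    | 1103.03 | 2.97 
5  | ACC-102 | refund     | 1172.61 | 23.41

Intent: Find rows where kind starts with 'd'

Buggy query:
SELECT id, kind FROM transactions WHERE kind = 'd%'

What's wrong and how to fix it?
Bug: '=' compares the literal string including the % character; pattern matching needs LIKE

Fix: Replace '=' with LIKE so 'd%' is treated as a pattern

Corrected query:
SELECT id, kind FROM transactions WHERE kind LIKE 'd%'

Result:
id | kind   
---+--------
4  | deposit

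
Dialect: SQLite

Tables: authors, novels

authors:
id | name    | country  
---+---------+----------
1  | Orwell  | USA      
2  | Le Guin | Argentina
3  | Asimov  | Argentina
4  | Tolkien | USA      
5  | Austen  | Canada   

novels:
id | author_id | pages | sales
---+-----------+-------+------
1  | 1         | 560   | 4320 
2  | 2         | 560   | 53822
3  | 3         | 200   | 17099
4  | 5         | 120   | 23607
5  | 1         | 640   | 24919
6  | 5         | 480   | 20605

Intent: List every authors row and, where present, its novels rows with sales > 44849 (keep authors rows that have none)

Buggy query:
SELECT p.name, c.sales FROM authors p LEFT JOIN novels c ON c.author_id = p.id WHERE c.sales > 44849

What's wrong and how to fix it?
Bug: Filtering c.sales in WHERE discards the NULL rows produced by LEFT JOIN, turning it into an inner join

Fix: Put 'c.sales > 44849' in the JOIN's ON clause instead of WHERE

Corrected query:
SELECT p.name, c.sales FROM authors p LEFT JOIN novels c ON c.author_id = p.id AND c.sales > 44849

Result:
name    | sales
--------+------
Orwell  | NULL 
Le Guin | 53822
Asimov  | NULL 
Tolkien | NULL 
Austen  | NULL 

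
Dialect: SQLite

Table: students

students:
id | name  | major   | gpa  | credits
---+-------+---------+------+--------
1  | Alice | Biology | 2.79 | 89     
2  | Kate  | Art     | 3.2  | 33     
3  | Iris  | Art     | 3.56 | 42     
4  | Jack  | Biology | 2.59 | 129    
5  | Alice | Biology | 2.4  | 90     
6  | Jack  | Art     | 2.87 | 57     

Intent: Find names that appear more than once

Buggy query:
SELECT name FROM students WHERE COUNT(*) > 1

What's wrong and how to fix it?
Bug: WHERE can't reference COUNT(*); aggregates are computed after WHERE

Fix: GROUP BY name, then filter groups with HAVING COUNT(*) > 1

Corrected query:
SELECT name FROM students GROUP BY name HAVING COUNT(*) > 1

Result:
name 
-----
Alice
Jack 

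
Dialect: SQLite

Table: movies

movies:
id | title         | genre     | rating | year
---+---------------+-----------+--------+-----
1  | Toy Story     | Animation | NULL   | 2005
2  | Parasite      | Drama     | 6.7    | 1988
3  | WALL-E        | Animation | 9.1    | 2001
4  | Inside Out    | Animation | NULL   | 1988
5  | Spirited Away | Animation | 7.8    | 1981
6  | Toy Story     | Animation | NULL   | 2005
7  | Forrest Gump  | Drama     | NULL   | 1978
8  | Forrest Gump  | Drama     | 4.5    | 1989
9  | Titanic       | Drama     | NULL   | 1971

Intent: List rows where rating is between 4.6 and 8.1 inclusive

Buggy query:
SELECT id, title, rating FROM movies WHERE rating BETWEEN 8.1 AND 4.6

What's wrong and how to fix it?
Bug: BETWEEN expects the lower bound first; with 8.1 AND 4.6 the range is empty

Fix: Write BETWEEN 4.6 AND 8.1

Corrected query:
SELECT id, title, rating FROM movies WHERE rating BETWEEN 4.6 AND 8.1

Result:
id | title         | rating
---+---------------+-------
2  | Parasite      | 6.7   
5  | Spirited Away | 7.8   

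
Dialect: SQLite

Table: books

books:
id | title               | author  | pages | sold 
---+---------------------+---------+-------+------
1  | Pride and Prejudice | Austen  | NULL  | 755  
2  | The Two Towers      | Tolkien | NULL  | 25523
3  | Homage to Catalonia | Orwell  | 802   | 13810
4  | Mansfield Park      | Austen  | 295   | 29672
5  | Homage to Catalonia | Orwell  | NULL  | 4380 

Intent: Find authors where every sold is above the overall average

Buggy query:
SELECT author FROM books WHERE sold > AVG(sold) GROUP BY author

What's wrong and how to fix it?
Bug: AVG() is an aggregate; it can't sit directly in WHERE

Fix: Use a subquery for AVG and a HAVING MIN(...) filter so the condition holds for every row in the group

Corrected query:
SELECT author FROM books GROUP BY author HAVING MIN(sold) > (SELECT AVG(sold) FROM books)

Result:
author 
-------
Tolkien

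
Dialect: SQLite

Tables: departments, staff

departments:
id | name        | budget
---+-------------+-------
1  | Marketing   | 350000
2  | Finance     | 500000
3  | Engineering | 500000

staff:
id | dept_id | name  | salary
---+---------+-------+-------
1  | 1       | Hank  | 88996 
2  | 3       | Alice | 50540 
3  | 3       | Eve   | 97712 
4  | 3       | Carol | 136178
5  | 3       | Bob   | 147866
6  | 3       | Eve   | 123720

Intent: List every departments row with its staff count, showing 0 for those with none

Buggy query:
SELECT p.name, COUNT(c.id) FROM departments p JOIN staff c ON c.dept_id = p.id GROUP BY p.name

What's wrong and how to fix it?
Bug: An inner join excludes parents with zero children

Fix: Use LEFT JOIN so parents without children still appear (COUNT(c.id) gives 0)

Corrected query:
SELECT p.name, COUNT(c.id) FROM departments p LEFT JOIN staff c ON c.dept_id = p.id GROUP BY p.name

Result:
name        | COUNT(c.id)
------------+------------
Engineering | 5          
Finance     | 0          
Marketing   | 1          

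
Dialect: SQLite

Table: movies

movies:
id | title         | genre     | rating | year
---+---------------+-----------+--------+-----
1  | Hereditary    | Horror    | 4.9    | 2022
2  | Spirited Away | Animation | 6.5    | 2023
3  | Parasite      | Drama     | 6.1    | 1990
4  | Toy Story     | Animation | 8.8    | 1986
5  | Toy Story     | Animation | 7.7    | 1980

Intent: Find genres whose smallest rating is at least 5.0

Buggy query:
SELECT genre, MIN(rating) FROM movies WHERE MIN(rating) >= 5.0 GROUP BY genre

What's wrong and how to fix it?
Bug: MIN() in WHERE is a misuse of aggregate

Fix: Use HAVING for the per-group MIN condition

Corrected query:
SELECT genre, MIN(rating) FROM movies GROUP BY genre HAVING MIN(rating) >= 5.0

Result:
genre     | MIN(rating)
----------+------------
Animation | 6.5        
Drama     | 6.1        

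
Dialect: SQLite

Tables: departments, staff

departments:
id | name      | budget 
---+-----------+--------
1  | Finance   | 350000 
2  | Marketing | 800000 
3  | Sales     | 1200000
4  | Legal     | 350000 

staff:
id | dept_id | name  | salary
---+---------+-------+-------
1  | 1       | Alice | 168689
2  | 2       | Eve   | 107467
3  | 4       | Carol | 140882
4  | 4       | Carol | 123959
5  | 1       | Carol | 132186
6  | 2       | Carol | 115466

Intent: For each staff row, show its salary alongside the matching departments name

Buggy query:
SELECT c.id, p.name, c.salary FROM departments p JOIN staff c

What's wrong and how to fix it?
Bug: Missing join condition: each staff row is matched to all departments rows instead of just its own

Fix: Add ON c.dept_id = p.id to the JOIN

Corrected query:
SELECT c.id, p.name, c.salary FROM departments p JOIN staff c ON c.dept_id = p.id

Result:
id | name      | salary
---+-----------+-------
1  | Finance   | 168689
2  | Marketing | 107467
3  | Legal     | 140882
4  | Legal     | 123959
5  | Finance   | 132186
6  | Marketing | 115466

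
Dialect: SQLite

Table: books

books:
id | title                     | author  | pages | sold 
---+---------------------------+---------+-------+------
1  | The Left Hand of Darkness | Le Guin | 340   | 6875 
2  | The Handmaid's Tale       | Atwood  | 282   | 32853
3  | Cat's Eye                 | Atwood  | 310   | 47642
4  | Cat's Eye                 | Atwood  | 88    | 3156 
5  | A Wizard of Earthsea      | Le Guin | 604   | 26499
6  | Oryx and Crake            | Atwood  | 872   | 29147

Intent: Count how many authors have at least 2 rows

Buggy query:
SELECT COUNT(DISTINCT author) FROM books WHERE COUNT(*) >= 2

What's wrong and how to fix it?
Bug: COUNT(*) cannot appear in WHERE; the per-group count doesn't exist yet

Fix: Group first with HAVING COUNT(*) >= 2, then COUNT the resulting groups

Corrected query:
SELECT COUNT(*) FROM (SELECT author FROM books GROUP BY author HAVING COUNT(*) >= 2)

Result:
COUNT(*)
--------
2       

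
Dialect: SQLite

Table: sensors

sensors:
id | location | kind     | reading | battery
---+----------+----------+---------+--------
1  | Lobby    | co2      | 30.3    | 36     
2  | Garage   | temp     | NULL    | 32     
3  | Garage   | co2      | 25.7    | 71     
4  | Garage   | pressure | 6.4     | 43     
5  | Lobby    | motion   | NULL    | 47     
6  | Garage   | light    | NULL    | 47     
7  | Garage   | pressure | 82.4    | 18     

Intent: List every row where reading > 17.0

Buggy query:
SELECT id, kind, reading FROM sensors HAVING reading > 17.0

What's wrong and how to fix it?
Bug: HAVING filters the output of aggregation, but this query has no GROUP BY and no aggregate functions, so SQLite rejects it (HAVING clause on a non-aggregate query); the condition here is per row

Fix: Use WHERE for row-level filtering

Corrected query:
SELECT id, kind, reading FROM sensors WHERE reading > 17.0

Result:
id | kind     | reading
---+----------+--------
1  | co2      | 30.3   
3  | co2      | 25.7   
7  | pressure | 82.4   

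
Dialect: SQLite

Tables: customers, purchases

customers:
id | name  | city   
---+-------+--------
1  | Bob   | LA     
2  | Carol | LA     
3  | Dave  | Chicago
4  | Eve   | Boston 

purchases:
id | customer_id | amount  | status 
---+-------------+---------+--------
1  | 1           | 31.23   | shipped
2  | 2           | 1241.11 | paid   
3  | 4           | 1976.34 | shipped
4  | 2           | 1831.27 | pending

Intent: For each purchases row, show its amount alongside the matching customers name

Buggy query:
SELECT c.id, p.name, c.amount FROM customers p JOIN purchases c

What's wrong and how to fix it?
Bug: Missing join condition: each purchases row is matched to all customers rows instead of just its own

Fix: Specify the join condition linking the foreign key to the parent id

Corrected query:
SELECT c.id, p.name, c.amount FROM customers p JOIN purchases c ON c.customer_id = p.id

Result:
id | name  | amount 
---+-------+--------
1  | Bob   | 31.23  
2  | Carol | 1241.11
3  | Eve   | 1976.34
4  | Carol | 1831.27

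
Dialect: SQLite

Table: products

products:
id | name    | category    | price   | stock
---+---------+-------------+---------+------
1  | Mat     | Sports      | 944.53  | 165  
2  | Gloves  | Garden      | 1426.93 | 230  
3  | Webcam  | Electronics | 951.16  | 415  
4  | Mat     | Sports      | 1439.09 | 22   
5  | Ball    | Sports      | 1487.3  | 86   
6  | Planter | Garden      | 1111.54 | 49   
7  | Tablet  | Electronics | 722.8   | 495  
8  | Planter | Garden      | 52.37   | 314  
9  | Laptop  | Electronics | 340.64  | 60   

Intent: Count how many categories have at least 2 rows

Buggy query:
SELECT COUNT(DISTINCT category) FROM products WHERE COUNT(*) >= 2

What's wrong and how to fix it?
Bug: WHERE filters individual rows, not groups, so a group-level COUNT is invalid there

Fix: Use a subquery that GROUPs and filters with HAVING, then count its rows

Corrected query:
SELECT COUNT(*) FROM (SELECT category FROM products GROUP BY category HAVING COUNT(*) >= 2)

Result:
COUNT(*)
--------
3       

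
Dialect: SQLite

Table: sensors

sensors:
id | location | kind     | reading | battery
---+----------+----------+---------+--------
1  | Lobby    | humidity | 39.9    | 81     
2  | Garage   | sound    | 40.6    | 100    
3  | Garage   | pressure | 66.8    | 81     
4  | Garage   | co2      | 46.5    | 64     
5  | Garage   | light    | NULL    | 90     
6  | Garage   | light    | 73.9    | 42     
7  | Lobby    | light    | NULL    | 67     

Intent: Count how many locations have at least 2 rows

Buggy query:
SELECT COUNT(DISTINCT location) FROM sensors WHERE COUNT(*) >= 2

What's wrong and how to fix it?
Bug: COUNT(*) cannot appear in WHERE; the per-group count doesn't exist yet

Fix: Group first with HAVING COUNT(*) >= 2, then COUNT the resulting groups

Corrected query:
SELECT COUNT(*) FROM (SELECT location FROM sensors GROUP BY location HAVING COUNT(*) >= 2)

Result:
COUNT(*)
--------
2       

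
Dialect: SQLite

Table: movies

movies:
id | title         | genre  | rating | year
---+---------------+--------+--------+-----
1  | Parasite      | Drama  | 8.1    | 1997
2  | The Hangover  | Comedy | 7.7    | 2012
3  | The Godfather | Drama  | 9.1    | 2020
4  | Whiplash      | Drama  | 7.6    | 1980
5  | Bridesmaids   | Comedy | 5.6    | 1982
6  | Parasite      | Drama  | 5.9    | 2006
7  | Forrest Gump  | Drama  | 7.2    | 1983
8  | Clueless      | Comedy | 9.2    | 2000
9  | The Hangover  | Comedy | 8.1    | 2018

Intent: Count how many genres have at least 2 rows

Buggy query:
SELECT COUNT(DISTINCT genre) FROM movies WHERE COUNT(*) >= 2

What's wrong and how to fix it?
Bug: COUNT(*) cannot appear in WHERE; the per-group count doesn't exist yet

Fix: Use a subquery that GROUPs and filters with HAVING, then count its rows

Corrected query:
SELECT COUNT(*) FROM (SELECT genre FROM movies GROUP BY genre HAVING COUNT(*) >= 2)

Result:
COUNT(*)
--------
2       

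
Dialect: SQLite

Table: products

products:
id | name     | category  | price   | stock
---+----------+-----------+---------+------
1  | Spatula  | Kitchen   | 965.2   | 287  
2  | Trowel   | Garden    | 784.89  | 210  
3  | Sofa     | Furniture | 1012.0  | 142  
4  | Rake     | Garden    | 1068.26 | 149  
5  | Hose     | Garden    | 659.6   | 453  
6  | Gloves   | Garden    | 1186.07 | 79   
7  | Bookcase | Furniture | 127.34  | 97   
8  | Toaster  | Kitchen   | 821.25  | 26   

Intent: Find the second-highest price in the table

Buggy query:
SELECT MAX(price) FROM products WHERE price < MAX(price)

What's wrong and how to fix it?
Bug: The inner MAX is an aggregate inside WHERE, which is not allowed

Fix: Put the inner MAX in a scalar subquery

Corrected query:
SELECT MAX(price) FROM products WHERE price < (SELECT MAX(price) FROM products)

Result:
MAX(price)
----------
1068.26   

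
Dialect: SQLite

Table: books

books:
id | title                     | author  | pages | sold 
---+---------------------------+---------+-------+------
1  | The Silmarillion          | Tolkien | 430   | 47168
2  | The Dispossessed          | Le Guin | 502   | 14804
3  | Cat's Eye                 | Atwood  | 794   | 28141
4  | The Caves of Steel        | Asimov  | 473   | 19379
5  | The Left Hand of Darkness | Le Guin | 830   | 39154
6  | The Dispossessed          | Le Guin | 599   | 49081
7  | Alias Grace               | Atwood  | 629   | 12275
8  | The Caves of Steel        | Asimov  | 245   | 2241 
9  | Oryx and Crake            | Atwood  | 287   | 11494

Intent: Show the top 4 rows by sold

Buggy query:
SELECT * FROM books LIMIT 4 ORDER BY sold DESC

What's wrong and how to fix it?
Bug: LIMIT must come after ORDER BY

Fix: Sort with ORDER BY, then apply LIMIT

Corrected query:
SELECT * FROM books ORDER BY sold DESC LIMIT 4

Result:
id | title                     | author  | pages | sold 
---+---------------------------+---------+-------+------
6  | The Dispossessed          | Le Guin | 599   | 49081
1  | The Silmarillion          | Tolkien | 430   | 47168
5  | The Left Hand of Darkness | Le Guin | 830   | 39154
3  | Cat's Eye                 | Atwood  | 794   | 28141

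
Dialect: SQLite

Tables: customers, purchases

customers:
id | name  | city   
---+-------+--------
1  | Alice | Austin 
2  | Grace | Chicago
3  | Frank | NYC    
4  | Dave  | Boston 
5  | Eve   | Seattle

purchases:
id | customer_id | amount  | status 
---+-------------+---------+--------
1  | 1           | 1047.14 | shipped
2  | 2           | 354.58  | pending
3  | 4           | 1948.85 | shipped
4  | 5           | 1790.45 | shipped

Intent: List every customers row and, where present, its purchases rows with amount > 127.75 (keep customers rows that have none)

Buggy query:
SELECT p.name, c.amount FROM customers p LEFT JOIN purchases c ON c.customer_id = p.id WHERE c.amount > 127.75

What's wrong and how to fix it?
Bug: A WHERE condition on the right-hand table after LEFT JOIN drops unmatched parents

Fix: Move the right-table condition into the ON clause so unmatched parents are kept

Corrected query:
SELECT p.name, c.amount FROM customers p LEFT JOIN purchases c ON c.customer_id = p.id AND c.amount > 127.75

Result:
name  | amount 
------+--------
Alice | 1047.14
Grace | 354.58 
Frank | NULL   
Dave  | 1948.85
Eve   | 1790.45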